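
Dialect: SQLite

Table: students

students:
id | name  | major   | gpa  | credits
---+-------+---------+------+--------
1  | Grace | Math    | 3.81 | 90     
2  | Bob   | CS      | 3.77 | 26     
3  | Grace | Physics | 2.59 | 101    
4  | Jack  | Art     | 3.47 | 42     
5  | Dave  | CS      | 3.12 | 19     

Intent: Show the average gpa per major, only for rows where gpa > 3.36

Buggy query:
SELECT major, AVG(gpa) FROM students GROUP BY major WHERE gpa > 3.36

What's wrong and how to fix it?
Bug: WHERE cannot follow GROUP BY

Fix: Move the WHERE clause before GROUP BY

Corrected query:
SELECT major, AVG(gpa) FROM students WHERE gpa > 3.36 GROUP BY major

Result:
major | AVG(gpa)
------+---------
Art   | 3.47    
CS    | 3.77    
Math  | 3.81    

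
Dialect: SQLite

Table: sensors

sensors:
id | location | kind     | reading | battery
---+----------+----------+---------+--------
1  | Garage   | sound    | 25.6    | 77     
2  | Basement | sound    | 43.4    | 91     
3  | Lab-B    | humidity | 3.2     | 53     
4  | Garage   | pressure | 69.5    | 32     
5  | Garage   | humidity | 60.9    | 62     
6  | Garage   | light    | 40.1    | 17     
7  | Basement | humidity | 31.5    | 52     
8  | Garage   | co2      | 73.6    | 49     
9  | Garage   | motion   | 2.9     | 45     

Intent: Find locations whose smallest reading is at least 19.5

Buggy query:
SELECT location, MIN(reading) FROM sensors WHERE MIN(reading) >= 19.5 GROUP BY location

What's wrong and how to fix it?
Bug: MIN() in WHERE is a misuse of aggregate

Fix: Use HAVING for the per-group MIN condition

Corrected query:
SELECT location, MIN(reading) FROM sensors GROUP BY location HAVING MIN(reading) >= 19.5

Result:
location | MIN(reading)
---------+-------------
Basement | 31.5        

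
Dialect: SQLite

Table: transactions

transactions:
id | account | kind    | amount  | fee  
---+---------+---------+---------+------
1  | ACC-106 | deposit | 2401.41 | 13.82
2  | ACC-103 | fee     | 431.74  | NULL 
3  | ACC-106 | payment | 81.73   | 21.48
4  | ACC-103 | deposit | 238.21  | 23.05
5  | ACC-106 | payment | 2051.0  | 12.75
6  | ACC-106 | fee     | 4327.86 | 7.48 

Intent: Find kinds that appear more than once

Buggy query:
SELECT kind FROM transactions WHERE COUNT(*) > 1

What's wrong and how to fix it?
Bug: WHERE can't reference COUNT(*); aggregates are computed after WHERE

Fix: Group first, then use HAVING for the count condition

Corrected query:
SELECT kind FROM transactions GROUP BY kind HAVING COUNT(*) > 1

Result:
kind   
-------
deposit
fee    
payment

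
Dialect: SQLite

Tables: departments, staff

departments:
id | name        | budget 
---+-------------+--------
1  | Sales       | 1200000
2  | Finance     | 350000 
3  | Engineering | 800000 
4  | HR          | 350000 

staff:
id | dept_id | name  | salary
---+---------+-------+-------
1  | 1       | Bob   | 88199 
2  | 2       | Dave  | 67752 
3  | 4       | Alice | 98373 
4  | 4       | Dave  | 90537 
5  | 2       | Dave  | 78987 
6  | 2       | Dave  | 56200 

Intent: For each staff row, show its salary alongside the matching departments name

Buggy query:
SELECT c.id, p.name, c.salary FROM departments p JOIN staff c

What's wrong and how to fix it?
Bug: Missing join condition: each staff row is matched to all departments rows instead of just its own

Fix: Add ON c.dept_id = p.id to the JOIN

Corrected query:
SELECT c.id, p.name, c.salary FROM departments p JOIN staff c ON c.dept_id = p.id

Result:
id | name    | salary
---+---------+-------
1  | Sales   | 88199 
2  | Finance | 67752 
3  | HR      | 98373 
4  | HR      | 90537 
5  | Finance | 78987 
6  | Finance | 56200 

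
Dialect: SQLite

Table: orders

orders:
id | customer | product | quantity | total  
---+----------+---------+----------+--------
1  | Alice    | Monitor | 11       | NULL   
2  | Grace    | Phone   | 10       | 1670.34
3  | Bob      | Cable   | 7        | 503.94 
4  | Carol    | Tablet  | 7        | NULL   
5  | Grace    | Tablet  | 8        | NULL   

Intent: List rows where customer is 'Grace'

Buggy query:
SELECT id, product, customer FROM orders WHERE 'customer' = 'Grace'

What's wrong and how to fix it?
Bug: Single quotes denote string literals in SQL; the column name is being compared as a constant string

Fix: Reference the column as customer without single quotes

Corrected query:
SELECT id, product, customer FROM orders WHERE customer = 'Grace'

Result:
id | product | customer
---+---------+---------
2  | Phone   | Grace   
5  | Tablet  | Grace   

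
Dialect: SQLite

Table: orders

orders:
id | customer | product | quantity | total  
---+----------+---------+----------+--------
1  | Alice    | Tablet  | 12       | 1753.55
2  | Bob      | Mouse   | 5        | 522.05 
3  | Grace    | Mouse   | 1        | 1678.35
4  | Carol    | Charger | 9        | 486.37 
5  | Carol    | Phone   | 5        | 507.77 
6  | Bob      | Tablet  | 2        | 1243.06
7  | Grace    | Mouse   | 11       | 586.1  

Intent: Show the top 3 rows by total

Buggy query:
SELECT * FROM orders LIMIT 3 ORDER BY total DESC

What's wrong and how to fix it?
Bug: LIMIT must come after ORDER BY

Fix: Sort with ORDER BY, then apply LIMIT

Corrected query:
SELECT * FROM orders ORDER BY total DESC LIMIT 3

Result:
id | customer | product | quantity | total  
---+----------+---------+----------+--------
1  | Alice    | Tablet  | 12       | 1753.55
3  | Grace    | Mouse   | 1        | 1678.35
6  | Bob      | Tablet  | 2        | 1243.06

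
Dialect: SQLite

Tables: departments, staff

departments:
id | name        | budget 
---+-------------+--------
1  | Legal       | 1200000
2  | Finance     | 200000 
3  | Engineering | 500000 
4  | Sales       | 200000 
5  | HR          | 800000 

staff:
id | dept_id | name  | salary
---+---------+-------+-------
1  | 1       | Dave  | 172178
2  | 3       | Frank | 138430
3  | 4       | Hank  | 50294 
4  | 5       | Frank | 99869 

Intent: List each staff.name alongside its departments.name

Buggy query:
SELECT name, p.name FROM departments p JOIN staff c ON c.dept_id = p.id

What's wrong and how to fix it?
Bug: 'name' exists in both joined tables, so the database can't tell which one is meant

Fix: Prefix ambiguous columns with the table alias

Corrected query:
SELECT c.name, p.name FROM departments p JOIN staff c ON c.dept_id = p.id

Result:
name  | name       
------+------------
Dave  | Legal      
Frank | Engineering
Hank  | Sales      
Frank | HR         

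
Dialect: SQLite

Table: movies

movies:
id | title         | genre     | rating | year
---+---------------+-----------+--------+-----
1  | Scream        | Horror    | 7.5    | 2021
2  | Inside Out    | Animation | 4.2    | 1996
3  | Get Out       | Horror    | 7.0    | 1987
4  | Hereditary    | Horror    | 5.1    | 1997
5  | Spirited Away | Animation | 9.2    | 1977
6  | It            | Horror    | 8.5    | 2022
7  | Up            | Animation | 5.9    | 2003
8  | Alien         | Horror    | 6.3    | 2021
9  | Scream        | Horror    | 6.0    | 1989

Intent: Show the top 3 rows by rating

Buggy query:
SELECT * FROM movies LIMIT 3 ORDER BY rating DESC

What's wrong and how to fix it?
Bug: ORDER BY cannot follow LIMIT; LIMIT is the final clause

Fix: Sort with ORDER BY, then apply LIMIT

Corrected query:
SELECT * FROM movies ORDER BY rating DESC LIMIT 3

Result:
id | title         | genre     | rating | year
---+---------------+-----------+--------+-----
5  | Spirited Away | Animation | 9.2    | 1977
6  | It            | Horror    | 8.5    | 2022
1  | Scream        | Horror    | 7.5    | 2021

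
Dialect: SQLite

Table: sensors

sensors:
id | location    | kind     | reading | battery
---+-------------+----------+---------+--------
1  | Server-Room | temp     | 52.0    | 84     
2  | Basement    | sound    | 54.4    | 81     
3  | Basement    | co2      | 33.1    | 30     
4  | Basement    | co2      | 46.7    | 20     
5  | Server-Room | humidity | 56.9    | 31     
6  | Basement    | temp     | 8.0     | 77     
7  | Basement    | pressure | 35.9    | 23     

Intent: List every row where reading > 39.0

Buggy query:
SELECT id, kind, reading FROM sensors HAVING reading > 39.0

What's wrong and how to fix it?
Bug: HAVING filters the output of aggregation, but this query has no GROUP BY and no aggregate functions, so SQLite rejects it (HAVING clause on a non-aggregate query); the condition here is per row

Fix: Use WHERE for row-level filtering

Corrected query:
SELECT id, kind, reading FROM sensors WHERE reading > 39.0

Result:
id | kind     | reading
---+----------+--------
1  | temp     | 52     
2  | sound    | 54.4   
4  | co2      | 46.7   
5  | humidity | 56.9   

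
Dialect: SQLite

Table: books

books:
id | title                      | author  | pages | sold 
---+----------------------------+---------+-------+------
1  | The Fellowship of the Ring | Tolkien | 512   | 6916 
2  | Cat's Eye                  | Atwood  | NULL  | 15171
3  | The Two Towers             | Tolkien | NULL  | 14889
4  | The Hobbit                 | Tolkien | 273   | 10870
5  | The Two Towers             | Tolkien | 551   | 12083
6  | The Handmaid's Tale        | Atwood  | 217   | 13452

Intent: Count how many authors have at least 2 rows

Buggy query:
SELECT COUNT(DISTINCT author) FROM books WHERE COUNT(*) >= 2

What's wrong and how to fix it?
Bug: WHERE filters individual rows, not groups, so a group-level COUNT is invalid there

Fix: Use a subquery that GROUPs and filters with HAVING, then count its rows

Corrected query:
SELECT COUNT(*) FROM (SELECT author FROM books GROUP BY author HAVING COUNT(*) >= 2)

Result:
COUNT(*)
--------
2       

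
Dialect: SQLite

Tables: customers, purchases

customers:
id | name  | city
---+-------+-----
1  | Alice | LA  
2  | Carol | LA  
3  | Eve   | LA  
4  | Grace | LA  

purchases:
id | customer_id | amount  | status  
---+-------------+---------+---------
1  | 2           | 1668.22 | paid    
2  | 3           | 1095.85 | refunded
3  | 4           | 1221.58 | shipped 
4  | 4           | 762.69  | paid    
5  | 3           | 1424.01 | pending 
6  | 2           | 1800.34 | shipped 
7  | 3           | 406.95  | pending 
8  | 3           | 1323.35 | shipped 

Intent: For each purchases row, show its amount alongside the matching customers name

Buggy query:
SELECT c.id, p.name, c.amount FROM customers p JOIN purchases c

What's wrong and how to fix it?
Bug: JOIN with no ON clause produces a cartesian product; every purchases row pairs with every customers row

Fix: Add ON c.customer_id = p.id to the JOIN

Corrected query:
SELECT c.id, p.name, c.amount FROM customers p JOIN purchases c ON c.customer_id = p.id

Result:
id | name  | amount 
---+-------+--------
1  | Carol | 1668.22
2  | Eve   | 1095.85
3  | Grace | 1221.58
4  | Grace | 762.69 
5  | Eve   | 1424.01
6  | Carol | 1800.34
7  | Eve   | 406.95 
8  | Eve   | 1323.35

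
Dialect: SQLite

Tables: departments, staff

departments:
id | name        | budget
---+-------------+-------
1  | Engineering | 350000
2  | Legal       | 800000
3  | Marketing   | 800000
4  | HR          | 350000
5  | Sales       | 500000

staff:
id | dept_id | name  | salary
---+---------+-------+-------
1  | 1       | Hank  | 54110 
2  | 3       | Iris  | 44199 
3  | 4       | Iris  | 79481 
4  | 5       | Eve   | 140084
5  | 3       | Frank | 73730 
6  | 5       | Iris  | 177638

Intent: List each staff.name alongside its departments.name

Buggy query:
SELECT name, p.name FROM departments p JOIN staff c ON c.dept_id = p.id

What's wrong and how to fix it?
Bug: 'name' exists in both joined tables, so the database can't tell which one is meant

Fix: Qualify the column with its table alias (c.name)

Corrected query:
SELECT c.name, p.name FROM departments p JOIN staff c ON c.dept_id = p.id

Result:
name  | name       
------+------------
Hank  | Engineering
Iris  | Marketing  
Iris  | HR         
Eve   | Sales      
Frank | Marketing  
Iris  | Sales      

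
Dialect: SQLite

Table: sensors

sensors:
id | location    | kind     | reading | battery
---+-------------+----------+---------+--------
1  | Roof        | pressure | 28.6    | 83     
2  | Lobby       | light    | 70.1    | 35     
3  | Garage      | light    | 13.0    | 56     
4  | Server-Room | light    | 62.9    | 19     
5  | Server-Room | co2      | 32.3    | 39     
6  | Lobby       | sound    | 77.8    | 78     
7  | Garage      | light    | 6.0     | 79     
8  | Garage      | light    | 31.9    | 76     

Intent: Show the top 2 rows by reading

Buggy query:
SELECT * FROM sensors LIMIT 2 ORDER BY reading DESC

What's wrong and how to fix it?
Bug: ORDER BY cannot follow LIMIT; LIMIT is the final clause

Fix: Swap the clauses: ORDER BY first, then LIMIT

Corrected query:
SELECT * FROM sensors ORDER BY reading DESC LIMIT 2

Result:
id | location | kind  | reading | battery
---+----------+-------+---------+--------
6  | Lobby    | sound | 77.8    | 78     
2  | Lobby    | light | 70.1    | 35     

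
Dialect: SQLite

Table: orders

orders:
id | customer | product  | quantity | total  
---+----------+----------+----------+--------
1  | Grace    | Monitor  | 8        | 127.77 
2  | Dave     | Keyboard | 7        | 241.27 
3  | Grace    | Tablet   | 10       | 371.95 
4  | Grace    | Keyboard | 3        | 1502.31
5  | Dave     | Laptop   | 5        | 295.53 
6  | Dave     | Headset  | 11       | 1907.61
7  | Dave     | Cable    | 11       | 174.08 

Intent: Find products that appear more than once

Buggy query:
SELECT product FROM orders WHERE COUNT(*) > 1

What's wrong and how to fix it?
Bug: COUNT(*) is an aggregate and cannot be used in WHERE

Fix: Group first, then use HAVING for the count condition

Corrected query:
SELECT product FROM orders GROUP BY product HAVING COUNT(*) > 1

Result:
product 
--------
Keyboard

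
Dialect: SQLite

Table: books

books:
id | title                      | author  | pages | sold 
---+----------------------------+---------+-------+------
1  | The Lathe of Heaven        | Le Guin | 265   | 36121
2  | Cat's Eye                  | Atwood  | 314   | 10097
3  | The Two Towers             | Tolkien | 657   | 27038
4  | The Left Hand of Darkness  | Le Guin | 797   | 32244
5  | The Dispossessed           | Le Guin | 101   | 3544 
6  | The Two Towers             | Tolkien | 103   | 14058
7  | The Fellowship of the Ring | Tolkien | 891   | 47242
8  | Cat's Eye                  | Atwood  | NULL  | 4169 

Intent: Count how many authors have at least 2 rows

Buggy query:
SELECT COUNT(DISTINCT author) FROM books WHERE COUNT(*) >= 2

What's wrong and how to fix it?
Bug: WHERE filters individual rows, not groups, so a group-level COUNT is invalid there

Fix: Use a subquery that GROUPs and filters with HAVING, then count its rows

Corrected query:
SELECT COUNT(*) FROM (SELECT author FROM books GROUP BY author HAVING COUNT(*) >= 2)

Result:
COUNT(*)
--------
3       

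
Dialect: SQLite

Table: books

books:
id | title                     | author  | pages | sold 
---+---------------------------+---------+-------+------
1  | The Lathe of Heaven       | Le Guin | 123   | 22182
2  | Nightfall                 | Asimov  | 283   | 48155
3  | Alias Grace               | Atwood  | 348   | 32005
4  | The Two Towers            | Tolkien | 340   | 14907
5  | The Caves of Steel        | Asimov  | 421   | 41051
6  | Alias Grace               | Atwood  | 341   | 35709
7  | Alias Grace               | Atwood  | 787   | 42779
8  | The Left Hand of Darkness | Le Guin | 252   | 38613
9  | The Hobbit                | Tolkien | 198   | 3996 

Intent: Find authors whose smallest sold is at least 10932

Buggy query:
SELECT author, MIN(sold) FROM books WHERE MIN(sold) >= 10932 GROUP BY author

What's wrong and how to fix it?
Bug: MIN() in WHERE is a misuse of aggregate

Fix: Use HAVING for the per-group MIN condition

Corrected query:
SELECT author, MIN(sold) FROM books GROUP BY author HAVING MIN(sold) >= 10932

Result:
author  | MIN(sold)
--------+----------
Asimov  | 41051    
Atwood  | 32005    
Le Guin | 22182    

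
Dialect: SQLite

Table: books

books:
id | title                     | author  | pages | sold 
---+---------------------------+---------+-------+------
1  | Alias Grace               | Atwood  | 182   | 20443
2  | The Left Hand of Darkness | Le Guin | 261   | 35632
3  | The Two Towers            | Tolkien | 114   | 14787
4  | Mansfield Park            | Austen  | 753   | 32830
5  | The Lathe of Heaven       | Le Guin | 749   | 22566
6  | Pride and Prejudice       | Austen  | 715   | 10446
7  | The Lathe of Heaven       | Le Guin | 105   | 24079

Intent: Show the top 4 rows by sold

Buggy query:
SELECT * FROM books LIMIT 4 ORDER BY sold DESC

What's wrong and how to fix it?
Bug: LIMIT must come after ORDER BY

Fix: Sort with ORDER BY, then apply LIMIT

Corrected query:
SELECT * FROM books ORDER BY sold DESC LIMIT 4

Result:
id | title                     | author  | pages | sold 
---+---------------------------+---------+-------+------
2  | The Left Hand of Darkness | Le Guin | 261   | 35632
4  | Mansfield Park            | Austen  | 753   | 32830
7  | The Lathe of Heaven       | Le Guin | 105   | 24079
5  | The Lathe of Heaven       | Le Guin | 749   | 22566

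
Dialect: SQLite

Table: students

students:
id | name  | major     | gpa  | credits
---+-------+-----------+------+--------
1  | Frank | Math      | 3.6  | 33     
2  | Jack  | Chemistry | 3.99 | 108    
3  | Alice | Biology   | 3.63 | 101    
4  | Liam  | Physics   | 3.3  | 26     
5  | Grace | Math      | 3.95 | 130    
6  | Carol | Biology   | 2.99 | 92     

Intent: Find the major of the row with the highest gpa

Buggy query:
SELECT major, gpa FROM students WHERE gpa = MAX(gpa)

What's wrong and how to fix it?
Bug: MAX(gpa) is an aggregate and cannot be used directly in WHERE

Fix: Use a subquery: WHERE gpa = (SELECT MAX(gpa) FROM students)

Corrected query:
SELECT major, gpa FROM students WHERE gpa = (SELECT MAX(gpa) FROM students)

Result:
major     | gpa 
----------+-----
Chemistry | 3.99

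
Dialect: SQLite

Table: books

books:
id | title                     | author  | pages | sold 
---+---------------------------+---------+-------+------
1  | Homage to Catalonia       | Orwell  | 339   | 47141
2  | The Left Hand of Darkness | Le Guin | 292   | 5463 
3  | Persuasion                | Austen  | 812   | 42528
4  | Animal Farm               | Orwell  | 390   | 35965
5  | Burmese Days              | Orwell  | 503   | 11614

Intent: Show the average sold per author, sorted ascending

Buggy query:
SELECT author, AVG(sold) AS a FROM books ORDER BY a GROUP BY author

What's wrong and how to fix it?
Bug: GROUP BY must precede ORDER BY

Fix: Move ORDER BY to the end, after GROUP BY

Corrected query:
SELECT author, AVG(sold) AS a FROM books GROUP BY author ORDER BY a

Result:
author  | a           
--------+-------------
Le Guin | 5463        
Orwell  | 31573.333333
Austen  | 42528       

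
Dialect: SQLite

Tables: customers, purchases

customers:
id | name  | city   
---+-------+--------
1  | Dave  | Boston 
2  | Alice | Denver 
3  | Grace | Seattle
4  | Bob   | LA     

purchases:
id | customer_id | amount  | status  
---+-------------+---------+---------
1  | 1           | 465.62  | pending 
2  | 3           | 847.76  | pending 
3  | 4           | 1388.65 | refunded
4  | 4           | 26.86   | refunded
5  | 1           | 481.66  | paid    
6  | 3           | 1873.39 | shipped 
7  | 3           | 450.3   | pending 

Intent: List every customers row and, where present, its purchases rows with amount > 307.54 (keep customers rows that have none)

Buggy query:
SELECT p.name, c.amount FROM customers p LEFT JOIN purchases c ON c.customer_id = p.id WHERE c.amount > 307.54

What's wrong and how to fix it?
Bug: A WHERE condition on the right-hand table after LEFT JOIN drops unmatched parents

Fix: Move the right-table condition into the ON clause so unmatched parents are kept

Corrected query:
SELECT p.name, c.amount FROM customers p LEFT JOIN purchases c ON c.customer_id = p.id AND c.amount > 307.54

Result:
name  | amount 
------+--------
Dave  | 465.62 
Dave  | 481.66 
Alice | NULL   
Grace | 450.3  
Grace | 847.76 
Grace | 1873.39
Bob   | 1388.65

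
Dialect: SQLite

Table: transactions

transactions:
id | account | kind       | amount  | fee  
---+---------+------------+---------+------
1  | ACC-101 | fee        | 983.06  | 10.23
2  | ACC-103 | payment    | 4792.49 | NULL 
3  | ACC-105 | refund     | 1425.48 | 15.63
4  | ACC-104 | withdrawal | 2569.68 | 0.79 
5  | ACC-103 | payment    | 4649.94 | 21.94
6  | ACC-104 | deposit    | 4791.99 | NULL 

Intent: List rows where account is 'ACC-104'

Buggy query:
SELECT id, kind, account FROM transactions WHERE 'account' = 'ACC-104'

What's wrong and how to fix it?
Bug: Single quotes denote string literals in SQL; the column name is being compared as a constant string

Fix: Remove the quotes around the column name (or use double quotes for an identifier)

Corrected query:
SELECT id, kind, account FROM transactions WHERE account = 'ACC-104'

Result:
id | kind       | account
---+------------+--------
4  | withdrawal | ACC-104
6  | deposit    | ACC-104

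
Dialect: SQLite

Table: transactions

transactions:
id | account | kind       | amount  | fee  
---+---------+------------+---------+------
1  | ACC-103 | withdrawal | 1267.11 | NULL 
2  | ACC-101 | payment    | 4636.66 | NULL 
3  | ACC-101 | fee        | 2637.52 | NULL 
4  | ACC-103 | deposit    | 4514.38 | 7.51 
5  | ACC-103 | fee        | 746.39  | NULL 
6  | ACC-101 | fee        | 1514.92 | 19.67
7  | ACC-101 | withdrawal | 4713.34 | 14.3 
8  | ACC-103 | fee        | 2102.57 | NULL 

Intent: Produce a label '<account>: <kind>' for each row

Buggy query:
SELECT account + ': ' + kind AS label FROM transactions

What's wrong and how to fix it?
Bug: SQLite uses || for string concatenation; + coerces text to numbers (yielding 0)

Fix: Use the || operator for string concatenation

Corrected query:
SELECT account || ': ' || kind AS label FROM transactions

Result:
label              
-------------------
ACC-103: withdrawal
ACC-101: payment   
ACC-101: fee       
ACC-103: deposit   
ACC-103: fee       
ACC-101: fee       
ACC-101: withdrawal
ACC-103: fee       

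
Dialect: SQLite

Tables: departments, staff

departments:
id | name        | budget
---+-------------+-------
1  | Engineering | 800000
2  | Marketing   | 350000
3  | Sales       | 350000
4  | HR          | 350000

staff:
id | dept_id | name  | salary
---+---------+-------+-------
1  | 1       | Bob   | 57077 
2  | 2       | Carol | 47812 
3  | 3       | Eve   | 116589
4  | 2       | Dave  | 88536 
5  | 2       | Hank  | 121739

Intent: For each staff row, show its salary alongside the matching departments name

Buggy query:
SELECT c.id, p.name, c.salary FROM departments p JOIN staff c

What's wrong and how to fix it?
Bug: Missing join condition: each staff row is matched to all departments rows instead of just its own

Fix: Specify the join condition linking the foreign key to the parent id

Corrected query:
SELECT c.id, p.name, c.salary FROM departments p JOIN staff c ON c.dept_id = p.id

Result:
id | name        | salary
---+-------------+-------
1  | Engineering | 57077 
2  | Marketing   | 47812 
3  | Sales       | 116589
4  | Marketing   | 88536 
5  | Marketing   | 121739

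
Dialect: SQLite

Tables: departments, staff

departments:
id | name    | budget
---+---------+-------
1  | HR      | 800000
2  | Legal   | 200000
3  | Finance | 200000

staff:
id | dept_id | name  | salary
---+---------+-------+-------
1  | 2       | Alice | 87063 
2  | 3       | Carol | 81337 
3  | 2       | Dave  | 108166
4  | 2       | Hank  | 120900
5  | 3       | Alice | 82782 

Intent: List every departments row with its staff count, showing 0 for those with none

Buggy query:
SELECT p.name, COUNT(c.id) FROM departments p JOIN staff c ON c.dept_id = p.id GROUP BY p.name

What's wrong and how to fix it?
Bug: An inner join excludes parents with zero children

Fix: Switch to LEFT JOIN to retain unmatched parent rows

Corrected query:
SELECT p.name, COUNT(c.id) FROM departments p LEFT JOIN staff c ON c.dept_id = p.id GROUP BY p.name

Result:
name    | COUNT(c.id)
--------+------------
Finance | 2          
HR      | 0          
Legal   | 3          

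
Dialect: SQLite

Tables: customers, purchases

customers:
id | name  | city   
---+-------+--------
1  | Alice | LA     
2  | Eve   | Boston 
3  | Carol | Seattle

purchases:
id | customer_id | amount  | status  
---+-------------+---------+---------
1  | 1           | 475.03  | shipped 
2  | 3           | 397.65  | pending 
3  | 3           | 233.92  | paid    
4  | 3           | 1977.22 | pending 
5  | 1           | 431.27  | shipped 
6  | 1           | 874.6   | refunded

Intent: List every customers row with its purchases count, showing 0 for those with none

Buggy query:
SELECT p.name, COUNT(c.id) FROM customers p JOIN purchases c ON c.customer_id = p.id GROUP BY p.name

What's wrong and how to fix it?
Bug: An inner join excludes parents with zero children

Fix: Use LEFT JOIN so parents without children still appear (COUNT(c.id) gives 0)

Corrected query:
SELECT p.name, COUNT(c.id) FROM customers p LEFT JOIN purchases c ON c.customer_id = p.id GROUP BY p.name

Result:
name  | COUNT(c.id)
------+------------
Alice | 3          
Carol | 3          
Eve   | 0          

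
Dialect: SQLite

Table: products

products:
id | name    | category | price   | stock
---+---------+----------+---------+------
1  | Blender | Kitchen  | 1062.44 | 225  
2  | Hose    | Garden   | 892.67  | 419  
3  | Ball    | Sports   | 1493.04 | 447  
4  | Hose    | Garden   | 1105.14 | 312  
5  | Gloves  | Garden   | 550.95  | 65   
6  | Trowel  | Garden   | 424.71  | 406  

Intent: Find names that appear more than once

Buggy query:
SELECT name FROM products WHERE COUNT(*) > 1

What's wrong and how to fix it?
Bug: COUNT(*) is an aggregate and cannot be used in WHERE

Fix: Group first, then use HAVING for the count condition

Corrected query:
SELECT name FROM products GROUP BY name HAVING COUNT(*) > 1

Result:
name
----
Hose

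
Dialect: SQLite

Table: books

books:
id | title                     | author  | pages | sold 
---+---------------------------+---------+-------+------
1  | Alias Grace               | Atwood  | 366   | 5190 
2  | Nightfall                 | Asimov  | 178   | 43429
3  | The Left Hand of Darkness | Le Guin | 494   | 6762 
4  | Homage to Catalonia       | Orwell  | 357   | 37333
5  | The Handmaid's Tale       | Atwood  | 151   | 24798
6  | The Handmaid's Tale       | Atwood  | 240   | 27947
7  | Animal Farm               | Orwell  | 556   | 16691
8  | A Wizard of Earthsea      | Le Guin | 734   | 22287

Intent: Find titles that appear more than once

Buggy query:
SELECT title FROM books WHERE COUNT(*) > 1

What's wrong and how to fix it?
Bug: WHERE can't reference COUNT(*); aggregates are computed after WHERE

Fix: Group first, then use HAVING for the count condition

Corrected query:
SELECT title FROM books GROUP BY title HAVING COUNT(*) > 1

Result:
title              
-------------------
The Handmaid's Tale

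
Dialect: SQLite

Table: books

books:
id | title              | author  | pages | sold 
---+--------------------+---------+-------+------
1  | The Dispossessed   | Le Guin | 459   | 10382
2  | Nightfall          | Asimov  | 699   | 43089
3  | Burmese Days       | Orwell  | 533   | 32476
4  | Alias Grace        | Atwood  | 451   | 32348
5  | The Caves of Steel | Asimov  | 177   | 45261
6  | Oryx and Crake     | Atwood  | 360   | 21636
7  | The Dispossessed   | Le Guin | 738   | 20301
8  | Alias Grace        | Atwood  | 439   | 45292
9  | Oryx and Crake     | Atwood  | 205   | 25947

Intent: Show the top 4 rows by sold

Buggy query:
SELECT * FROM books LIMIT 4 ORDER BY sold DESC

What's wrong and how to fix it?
Bug: ORDER BY cannot follow LIMIT; LIMIT is the final clause

Fix: Sort with ORDER BY, then apply LIMIT

Corrected query:
SELECT * FROM books ORDER BY sold DESC LIMIT 4

Result:
id | title              | author | pages | sold 
---+--------------------+--------+-------+------
8  | Alias Grace        | Atwood | 439   | 45292
5  | The Caves of Steel | Asimov | 177   | 45261
2  | Nightfall          | Asimov | 699   | 43089
3  | Burmese Days       | Orwell | 533   | 32476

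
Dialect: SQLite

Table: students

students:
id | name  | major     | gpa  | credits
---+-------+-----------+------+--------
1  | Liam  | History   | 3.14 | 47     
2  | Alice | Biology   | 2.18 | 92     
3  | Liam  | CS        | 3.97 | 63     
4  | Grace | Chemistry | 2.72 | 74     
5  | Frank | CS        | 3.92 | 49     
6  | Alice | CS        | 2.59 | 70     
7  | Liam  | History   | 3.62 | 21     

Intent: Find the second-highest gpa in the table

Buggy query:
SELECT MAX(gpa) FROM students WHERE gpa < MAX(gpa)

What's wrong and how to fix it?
Bug: The inner MAX is an aggregate inside WHERE, which is not allowed

Fix: Put the inner MAX in a scalar subquery

Corrected query:
SELECT MAX(gpa) FROM students WHERE gpa < (SELECT MAX(gpa) FROM students)

Result:
MAX(gpa)
--------
3.92    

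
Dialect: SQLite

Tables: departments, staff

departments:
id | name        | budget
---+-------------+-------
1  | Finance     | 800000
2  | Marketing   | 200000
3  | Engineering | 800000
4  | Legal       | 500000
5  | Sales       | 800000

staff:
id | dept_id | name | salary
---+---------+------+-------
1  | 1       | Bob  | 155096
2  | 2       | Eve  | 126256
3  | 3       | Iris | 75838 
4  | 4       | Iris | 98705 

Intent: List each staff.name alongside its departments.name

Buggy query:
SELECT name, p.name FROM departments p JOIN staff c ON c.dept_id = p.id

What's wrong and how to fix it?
Bug: Both tables have a 'name' column; the unqualified reference is ambiguous

Fix: Qualify the column with its table alias (c.name)

Corrected query:
SELECT c.name, p.name FROM departments p JOIN staff c ON c.dept_id = p.id

Result:
name | name       
-----+------------
Bob  | Finance    
Eve  | Marketing  
Iris | Engineering
Iris | Legal      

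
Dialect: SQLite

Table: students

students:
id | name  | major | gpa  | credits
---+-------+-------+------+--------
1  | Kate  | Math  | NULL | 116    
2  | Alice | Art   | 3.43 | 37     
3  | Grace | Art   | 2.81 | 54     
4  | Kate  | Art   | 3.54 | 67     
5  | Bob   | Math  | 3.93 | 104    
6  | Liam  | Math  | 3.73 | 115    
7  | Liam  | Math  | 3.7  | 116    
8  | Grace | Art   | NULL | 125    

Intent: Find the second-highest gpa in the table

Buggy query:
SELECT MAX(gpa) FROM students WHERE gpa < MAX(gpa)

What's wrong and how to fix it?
Bug: MAX(gpa) on the right of the comparison is an aggregate-in-WHERE error

Fix: Compute the overall MAX in a subquery, then take MAX of rows below it

Corrected query:
SELECT MAX(gpa) FROM students WHERE gpa < (SELECT MAX(gpa) FROM students)

Result:
MAX(gpa)
--------
3.73    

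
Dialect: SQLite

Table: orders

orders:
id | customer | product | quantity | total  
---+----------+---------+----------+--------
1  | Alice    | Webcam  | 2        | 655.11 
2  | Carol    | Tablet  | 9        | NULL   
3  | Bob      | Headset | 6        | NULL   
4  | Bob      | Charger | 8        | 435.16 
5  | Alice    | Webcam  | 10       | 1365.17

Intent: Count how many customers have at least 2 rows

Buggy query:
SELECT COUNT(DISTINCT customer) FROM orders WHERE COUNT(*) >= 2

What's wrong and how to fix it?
Bug: COUNT(*) cannot appear in WHERE; the per-group count doesn't exist yet

Fix: Use a subquery that GROUPs and filters with HAVING, then count its rows

Corrected query:
SELECT COUNT(*) FROM (SELECT customer FROM orders GROUP BY customer HAVING COUNT(*) >= 2)

Result:
COUNT(*)
--------
2       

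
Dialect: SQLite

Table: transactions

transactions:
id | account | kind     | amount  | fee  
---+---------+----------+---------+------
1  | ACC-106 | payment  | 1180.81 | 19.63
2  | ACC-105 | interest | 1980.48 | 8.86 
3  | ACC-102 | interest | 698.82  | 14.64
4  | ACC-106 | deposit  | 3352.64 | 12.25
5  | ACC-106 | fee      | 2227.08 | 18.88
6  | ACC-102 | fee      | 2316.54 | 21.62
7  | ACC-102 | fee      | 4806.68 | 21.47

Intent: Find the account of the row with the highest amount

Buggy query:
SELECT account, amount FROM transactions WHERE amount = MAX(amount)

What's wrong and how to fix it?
Bug: MAX(amount) is an aggregate and cannot be used directly in WHERE

Fix: Wrap MAX in a scalar subquery so WHERE compares against a single value

Corrected query:
SELECT account, amount FROM transactions WHERE amount = (SELECT MAX(amount) FROM transactions)

Result:
account | amount 
--------+--------
ACC-102 | 4806.68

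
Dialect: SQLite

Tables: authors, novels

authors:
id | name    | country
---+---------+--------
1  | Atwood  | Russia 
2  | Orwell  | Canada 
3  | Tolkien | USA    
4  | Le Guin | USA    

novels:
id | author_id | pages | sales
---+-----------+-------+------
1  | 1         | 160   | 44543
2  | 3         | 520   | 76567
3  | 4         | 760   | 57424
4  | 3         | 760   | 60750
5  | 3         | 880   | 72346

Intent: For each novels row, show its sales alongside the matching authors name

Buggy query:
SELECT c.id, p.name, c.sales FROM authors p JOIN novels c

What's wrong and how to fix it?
Bug: JOIN with no ON clause produces a cartesian product; every novels row pairs with every authors row

Fix: Specify the join condition linking the foreign key to the parent id

Corrected query:
SELECT c.id, p.name, c.sales FROM authors p JOIN novels c ON c.author_id = p.id

Result:
id | name    | sales
---+---------+------
1  | Atwood  | 44543
2  | Tolkien | 76567
3  | Le Guin | 57424
4  | Tolkien | 60750
5  | Tolkien | 72346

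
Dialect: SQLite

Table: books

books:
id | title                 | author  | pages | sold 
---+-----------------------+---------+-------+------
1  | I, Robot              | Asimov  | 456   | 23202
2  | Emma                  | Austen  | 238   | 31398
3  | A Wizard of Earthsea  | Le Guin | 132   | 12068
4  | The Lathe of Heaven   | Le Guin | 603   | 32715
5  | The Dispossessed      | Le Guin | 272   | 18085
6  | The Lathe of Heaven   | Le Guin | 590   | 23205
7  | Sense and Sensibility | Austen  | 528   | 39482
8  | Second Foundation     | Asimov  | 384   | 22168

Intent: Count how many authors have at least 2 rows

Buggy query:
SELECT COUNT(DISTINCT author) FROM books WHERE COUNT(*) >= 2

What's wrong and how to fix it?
Bug: WHERE filters individual rows, not groups, so a group-level COUNT is invalid there

Fix: Group first with HAVING COUNT(*) >= 2, then COUNT the resulting groups

Corrected query:
SELECT COUNT(*) FROM (SELECT author FROM books GROUP BY author HAVING COUNT(*) >= 2)

Result:
COUNT(*)
--------
3       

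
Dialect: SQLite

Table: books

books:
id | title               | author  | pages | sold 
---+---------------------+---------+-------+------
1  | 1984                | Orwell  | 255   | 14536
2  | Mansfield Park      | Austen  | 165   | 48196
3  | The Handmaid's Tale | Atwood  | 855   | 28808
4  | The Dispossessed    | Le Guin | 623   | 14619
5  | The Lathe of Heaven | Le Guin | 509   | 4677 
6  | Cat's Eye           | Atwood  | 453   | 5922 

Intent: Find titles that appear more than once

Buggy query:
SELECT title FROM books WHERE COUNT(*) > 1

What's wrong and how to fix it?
Bug: WHERE can't reference COUNT(*); aggregates are computed after WHERE

Fix: GROUP BY title, then filter groups with HAVING COUNT(*) > 1

Corrected query:
SELECT title FROM books GROUP BY title HAVING COUNT(*) > 1

Result:
(no rows)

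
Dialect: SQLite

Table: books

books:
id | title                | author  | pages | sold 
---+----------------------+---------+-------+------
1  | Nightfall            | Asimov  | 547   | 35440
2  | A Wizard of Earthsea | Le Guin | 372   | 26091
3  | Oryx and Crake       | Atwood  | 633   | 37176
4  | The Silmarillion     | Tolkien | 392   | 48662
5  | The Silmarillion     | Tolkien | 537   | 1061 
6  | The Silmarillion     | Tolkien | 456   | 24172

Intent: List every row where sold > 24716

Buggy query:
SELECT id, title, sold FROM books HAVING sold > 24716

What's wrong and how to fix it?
Bug: HAVING filters the output of aggregation, but this query has no GROUP BY and no aggregate functions, so SQLite rejects it (HAVING clause on a non-aggregate query); the condition here is per row

Fix: Use WHERE for row-level filtering

Corrected query:
SELECT id, title, sold FROM books WHERE sold > 24716

Result:
id | title                | sold 
---+----------------------+------
1  | Nightfall            | 35440
2  | A Wizard of Earthsea | 26091
3  | Oryx and Crake       | 37176
4  | The Silmarillion     | 48662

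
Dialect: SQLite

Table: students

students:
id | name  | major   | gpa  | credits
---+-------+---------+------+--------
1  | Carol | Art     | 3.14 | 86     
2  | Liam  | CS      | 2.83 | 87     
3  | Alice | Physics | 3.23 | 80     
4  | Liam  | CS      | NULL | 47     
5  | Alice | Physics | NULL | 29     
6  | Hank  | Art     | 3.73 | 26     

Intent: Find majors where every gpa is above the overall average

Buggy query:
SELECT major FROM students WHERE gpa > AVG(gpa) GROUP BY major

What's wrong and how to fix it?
Bug: WHERE evaluates per row before aggregation, so AVG() is unavailable

Fix: Use a subquery for AVG and a HAVING MIN(...) filter so the condition holds for every row in the group

Corrected query:
SELECT major FROM students GROUP BY major HAVING MIN(gpa) > (SELECT AVG(gpa) FROM students)

Result:
(no rows)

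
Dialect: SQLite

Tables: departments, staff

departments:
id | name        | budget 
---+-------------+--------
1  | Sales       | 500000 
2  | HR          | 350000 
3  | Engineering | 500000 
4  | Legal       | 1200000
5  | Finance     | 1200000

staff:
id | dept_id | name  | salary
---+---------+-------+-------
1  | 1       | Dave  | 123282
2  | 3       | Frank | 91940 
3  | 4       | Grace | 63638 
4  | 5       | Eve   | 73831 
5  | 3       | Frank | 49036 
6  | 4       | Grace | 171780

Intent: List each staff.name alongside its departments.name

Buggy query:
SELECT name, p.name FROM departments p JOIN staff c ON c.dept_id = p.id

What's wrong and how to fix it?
Bug: Both tables have a 'name' column; the unqualified reference is ambiguous

Fix: Qualify the column with its table alias (c.name)

Corrected query:
SELECT c.name, p.name FROM departments p JOIN staff c ON c.dept_id = p.id

Result:
name  | name       
------+------------
Dave  | Sales      
Frank | Engineering
Grace | Legal      
Eve   | Finance    
Frank | Engineering
Grace | Legal      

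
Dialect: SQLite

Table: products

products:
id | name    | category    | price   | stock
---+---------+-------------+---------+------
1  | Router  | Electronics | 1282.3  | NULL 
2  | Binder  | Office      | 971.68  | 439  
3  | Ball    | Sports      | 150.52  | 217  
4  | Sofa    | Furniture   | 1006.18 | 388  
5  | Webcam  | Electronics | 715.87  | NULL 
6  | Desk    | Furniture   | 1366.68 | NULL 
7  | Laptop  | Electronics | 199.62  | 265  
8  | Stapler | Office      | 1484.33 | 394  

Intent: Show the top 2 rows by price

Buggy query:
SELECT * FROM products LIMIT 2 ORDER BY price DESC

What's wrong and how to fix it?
Bug: ORDER BY cannot follow LIMIT; LIMIT is the final clause

Fix: Sort with ORDER BY, then apply LIMIT

Corrected query:
SELECT * FROM products ORDER BY price DESC LIMIT 2

Result:
id | name    | category  | price   | stock
---+---------+-----------+---------+------
8  | Stapler | Office    | 1484.33 | 394  
6  | Desk    | Furniture | 1366.68 | NULL 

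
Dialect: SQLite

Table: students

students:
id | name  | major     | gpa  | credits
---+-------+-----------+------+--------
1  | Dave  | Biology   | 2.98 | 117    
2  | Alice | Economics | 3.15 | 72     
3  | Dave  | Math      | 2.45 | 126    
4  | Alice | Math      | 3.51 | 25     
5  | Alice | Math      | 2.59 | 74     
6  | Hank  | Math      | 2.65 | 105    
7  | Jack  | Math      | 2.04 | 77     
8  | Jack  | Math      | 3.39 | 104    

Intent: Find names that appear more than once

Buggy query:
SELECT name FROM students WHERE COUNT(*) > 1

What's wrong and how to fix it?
Bug: COUNT(*) is an aggregate and cannot be used in WHERE

Fix: Group first, then use HAVING for the count condition

Corrected query:
SELECT name FROM students GROUP BY name HAVING COUNT(*) > 1

Result:
name 
-----
Alice
Dave 
Jack 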